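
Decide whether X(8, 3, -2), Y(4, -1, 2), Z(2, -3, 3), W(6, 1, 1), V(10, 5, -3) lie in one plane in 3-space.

The plane through X, Y, Z has normal n = XY × XZ = (4, -4, 0) and equation n·P = 20.
Checking the remaining points: n·W = 20, n·V = 20.
All equal 20, so all 5 points lie in one plane.

Yes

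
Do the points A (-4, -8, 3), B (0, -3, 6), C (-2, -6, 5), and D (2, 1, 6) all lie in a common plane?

The four points are coplanar iff the 3×3 determinant with rows AB, AC, AD is zero.
Rows: (4, 5, 3), (2, 2, 2), (6, 9, 3).
Expanding along the first row: (4)(-12) − (5)(-6) + (3)(6) = 0.
Zero determinant ⇒ coplanar.

Yes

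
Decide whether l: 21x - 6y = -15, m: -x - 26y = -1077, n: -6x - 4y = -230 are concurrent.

Lines aᵢx + bᵢy = cᵢ with pairwise distinct directions are concurrent exactly when det[aᵢ bᵢ cᵢ] = 0.
Here the determinant is 0.
It vanishes, so the lines are concurrent at (11, 41).

Yes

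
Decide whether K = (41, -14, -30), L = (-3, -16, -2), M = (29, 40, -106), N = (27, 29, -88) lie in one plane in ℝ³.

Yes

A normal to the plane through K, L, M is n = KL × KM = (-1360, -3680, -2400).
The plane has equation n·P = 67760. For N: n·N = 67760.
Equal, so N lies in the plane and all four are coplanar.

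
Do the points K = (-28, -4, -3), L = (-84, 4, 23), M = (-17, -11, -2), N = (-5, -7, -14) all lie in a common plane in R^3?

Yes

With K as base: KL = (-56, 8, 26), KM = (11, -7, 1), KN = (23, -3, -11).
KM × KN = (80, 144, 128).
KL · (KM × KN) = 0.
The scalar triple product vanishes, so the four points are coplanar.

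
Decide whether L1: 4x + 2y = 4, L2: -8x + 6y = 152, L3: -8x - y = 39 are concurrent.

No

Intersecting L1 and L2: solving the 2×2 system gives (x, y) = (-7, 16).
Substitute into L3: (-8)(-7) + (-1)(16) = 40.
But L3 requires 39 ≠ 40, so the three lines have no common point.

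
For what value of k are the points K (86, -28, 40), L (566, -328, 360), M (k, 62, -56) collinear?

Direction KL = (480, -300, 320). From the y-coordinate of M, the parameter along the line is τ = (62 − (-28))/(-300) = -3/10.
Then k = 86 + (-3/10)·(480) = -58.

-58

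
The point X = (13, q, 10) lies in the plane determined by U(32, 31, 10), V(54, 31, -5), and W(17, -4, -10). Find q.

16

A normal to the plane is n = UV × UW = (-525, 665, -770).
X lies in the plane iff n · UX = 0.
This gives (665)q + (-10640) = 0, so q = 16.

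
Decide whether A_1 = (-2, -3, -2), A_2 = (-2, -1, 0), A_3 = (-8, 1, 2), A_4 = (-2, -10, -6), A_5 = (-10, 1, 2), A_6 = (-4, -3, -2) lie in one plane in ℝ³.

The plane through A_1, A_2, A_3 has normal n = A_1A_2 × A_1A_3 = (0, -12, 12) and equation n·P = 12.
Checking the remaining points: n·A_4 = 48, n·A_5 = 12, n·A_6 = 12.
Since n·A_4 = 48 ≠ 12, A_4 is off the plane and the points are not all coplanar.

No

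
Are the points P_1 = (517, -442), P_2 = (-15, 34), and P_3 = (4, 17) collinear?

Yes

P_1P_2 = (-532, 476), P_1P_3 = (-513, 459).
Checking proportionality: P_1P_3 = 27/28·P_1P_2, so the vectors are parallel and the points are collinear.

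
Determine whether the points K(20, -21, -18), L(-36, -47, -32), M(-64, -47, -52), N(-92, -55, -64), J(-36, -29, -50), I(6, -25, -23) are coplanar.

The plane through K, L, M has normal n = KL × KM = (520, -728, -728) and equation n·P = 38792.
Checking the remaining points: n·N = 38792, n·J = 38792, n·I = 38064.
Since n·I = 38064 ≠ 38792, I is off the plane and the points are not all coplanar.

No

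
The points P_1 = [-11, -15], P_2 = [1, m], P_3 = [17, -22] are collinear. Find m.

The three points are collinear iff det[P_1P_2; P_1P_3] = 0.
This determinant is linear in m: (-28)m + (-504) = 0, so m = -18.

-18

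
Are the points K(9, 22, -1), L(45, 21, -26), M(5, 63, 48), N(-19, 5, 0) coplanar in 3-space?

With K as base: KL = (36, -1, -25), KM = (-4, 41, 49), KN = (-28, -17, 1).
KM × KN = (874, -1368, 1216).
KL · (KM × KN) = 2432.
Since 2432 ≠ 0, the four points are not coplanar.

No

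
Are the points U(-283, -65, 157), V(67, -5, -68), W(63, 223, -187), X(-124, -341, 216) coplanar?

The four points are coplanar iff the 3×3 determinant with rows UV, UW, UX is zero.
Rows: (350, 60, -225), (346, 288, -344), (159, -276, 59).
Expanding along the first row: (350)(-77952) − (60)(75110) + (-225)(-141288) = 0.
Zero determinant ⇒ coplanar.

Yes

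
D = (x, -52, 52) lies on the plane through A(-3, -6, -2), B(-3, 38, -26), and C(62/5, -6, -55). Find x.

The plane through A, B, C has equation −2332x − (1848/5)y − (3388/5)z = 52844/5.
Substituting D: (-2332)x + (-16016) = 52844/5, so x = -57/5.

-57/5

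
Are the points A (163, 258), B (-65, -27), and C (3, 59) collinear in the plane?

No

AB = (-228, -285), AC = (-160, -199).
det[AB; AC] = (-228)(-199) − (-285)(-160) = -228.
The determinant is nonzero, so they are not collinear.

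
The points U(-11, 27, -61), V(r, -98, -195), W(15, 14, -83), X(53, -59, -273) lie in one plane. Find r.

Coplanarity ⇔ det[UV; UW; UX] = 0.
Expanding, this is linear in r: (864)r + (-315360) = 0.
So r = 365.

365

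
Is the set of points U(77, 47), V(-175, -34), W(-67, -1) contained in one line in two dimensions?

No

UV = (-252, -81), UW = (-144, -48).
det[UV; UW] = (-252)(-48) − (-81)(-144) = 432.
The determinant is nonzero, so they are not collinear.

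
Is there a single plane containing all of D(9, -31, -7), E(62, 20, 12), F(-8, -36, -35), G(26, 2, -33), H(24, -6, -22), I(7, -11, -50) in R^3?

Yes

The plane through D, E, F has normal n = DE × DF = (-1333, 1161, 602) and equation n·P = -52202.
Checking the remaining points: n·G = -52202, n·H = -52202, n·I = -52202.
All equal -52202, so all 6 points lie in one plane.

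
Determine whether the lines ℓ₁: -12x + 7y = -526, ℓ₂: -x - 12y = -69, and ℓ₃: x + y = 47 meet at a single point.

Intersecting ℓ₁ and ℓ₂: solving the 2×2 system gives (x, y) = (45, 2).
Substitute into ℓ₃: (1)(45) + (1)(2) = 47.
This equals 47, so (45, 2) lies on all three lines and they are concurrent.

Yes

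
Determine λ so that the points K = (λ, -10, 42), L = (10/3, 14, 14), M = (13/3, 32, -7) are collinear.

2

Collinearity requires KL × KM = 0; each component is linear in λ.
The y-component gives (-21)λ + (42) = 0, so λ = 2.
The remaining components then also vanish.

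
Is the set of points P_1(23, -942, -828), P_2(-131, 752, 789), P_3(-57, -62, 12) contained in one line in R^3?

Yes

P_1P_2 = (-154, 1694, 1617), P_1P_3 = (-80, 880, 840).
P_1P_2 × P_1P_3 = (0, 0, 0).
The cross product vanishes, so the three points are collinear.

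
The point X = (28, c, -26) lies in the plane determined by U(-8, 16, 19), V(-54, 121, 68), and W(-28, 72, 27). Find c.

-61

The plane through U, V, W has equation −1904x − 612y − 476z = -3604.
Substituting X: (-612)c + (-40936) = -3604, so c = -61.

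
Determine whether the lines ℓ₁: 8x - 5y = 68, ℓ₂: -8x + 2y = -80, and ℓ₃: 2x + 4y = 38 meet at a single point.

Yes

The three lines meet at one point iff the augmented coefficient matrix [aᵢ bᵢ cᵢ] has rank < 3, i.e. its determinant vanishes.
Here the determinant is 0.
It vanishes, so the lines are concurrent at (11, 4).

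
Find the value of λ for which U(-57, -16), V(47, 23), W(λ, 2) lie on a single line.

The three points are collinear iff det[UV; UW] = 0.
This determinant is linear in λ: (-39)λ + (-351) = 0, so λ = -9.

-9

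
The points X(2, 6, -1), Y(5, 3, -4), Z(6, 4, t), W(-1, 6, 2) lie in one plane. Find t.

The points are coplanar iff XY · (XZ × XW) = 0.
Expanding, this is linear in t: (9)t + (45) = 0.
So t = -5.

-5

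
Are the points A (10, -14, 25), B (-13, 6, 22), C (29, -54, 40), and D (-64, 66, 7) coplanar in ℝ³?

With A as base: AB = (-23, 20, -3), AC = (19, -40, 15), AD = (-74, 80, -18).
AC × AD = (-480, -768, -1440).
AB · (AC × AD) = 0.
The scalar triple product vanishes, so the four points are coplanar.

Yes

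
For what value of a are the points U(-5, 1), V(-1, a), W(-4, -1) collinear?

Collinearity: (V − U) must be parallel to (W − U) = (1, -2).
Cross-multiplying the components: (a − 1)·(1) = (4)·(-2).
Solving gives a = -7.

-7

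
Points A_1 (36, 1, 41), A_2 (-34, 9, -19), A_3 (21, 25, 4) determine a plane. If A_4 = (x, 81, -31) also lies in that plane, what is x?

Coplanarity requires A_1A_2 · (A_1A_3 × A_1A_4) = 0.
A_1A_2 = (-70, 8, -60), A_1A_3 = (-15, 24, -37); the triple product is linear in x with coefficient 1144 and constant term -64064.
Setting it to zero: x = 56.

56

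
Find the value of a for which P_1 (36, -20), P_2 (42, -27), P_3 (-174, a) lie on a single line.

225

Collinearity: (P_3 − P_1) must be parallel to (P_2 − P_1) = (6, -7).
Cross-multiplying the components: (a − (-20))·(6) = (-210)·(-7).
Solving gives a = 225.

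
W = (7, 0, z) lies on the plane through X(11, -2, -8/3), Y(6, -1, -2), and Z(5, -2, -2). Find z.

Coplanarity requires XY · (XZ × XW) = 0.
XY = (-5, 1, 2/3), XZ = (-6, 0, 2/3); the triple product is linear in z with coefficient 6 and constant term 12.
Setting it to zero: z = -2.

-2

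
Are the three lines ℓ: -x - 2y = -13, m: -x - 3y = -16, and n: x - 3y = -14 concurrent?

Intersecting ℓ and m: solving the 2×2 system gives (x, y) = (7, 3).
Substitute into n: (1)(7) + (-3)(3) = -2.
But n requires -14 ≠ -2, so the three lines have no common point.

No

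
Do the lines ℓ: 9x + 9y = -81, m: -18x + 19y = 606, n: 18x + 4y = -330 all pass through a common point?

Yes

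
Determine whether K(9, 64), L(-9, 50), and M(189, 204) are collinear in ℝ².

Yes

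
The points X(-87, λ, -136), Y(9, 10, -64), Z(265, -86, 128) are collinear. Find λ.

Direction YZ = (256, -96, 192). From the x-coordinate of X, the parameter along the line is τ = (-87 − 9)/256 = -3/8.
Then λ = 10 + (-3/8)·(-96) = 46.

46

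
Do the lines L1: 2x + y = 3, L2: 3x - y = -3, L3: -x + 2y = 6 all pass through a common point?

Yes

Intersecting L1 and L2: solving the 2×2 system gives (x, y) = (0, 3).
Substitute into L3: (-1)(0) + (2)(3) = 6.
This equals 6, so (0, 3) lies on all three lines and they are concurrent.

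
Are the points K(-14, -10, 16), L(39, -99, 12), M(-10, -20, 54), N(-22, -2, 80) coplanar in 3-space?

A normal to the plane through K, L, M is n = KL × KM = (-3422, -2030, -174).
The plane has equation n·P = 65424. For N: n·N = 65424.
Equal, so N lies in the plane and all four are coplanar.

Yes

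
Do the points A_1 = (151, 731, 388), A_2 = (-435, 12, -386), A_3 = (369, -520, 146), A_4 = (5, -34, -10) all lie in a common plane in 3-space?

No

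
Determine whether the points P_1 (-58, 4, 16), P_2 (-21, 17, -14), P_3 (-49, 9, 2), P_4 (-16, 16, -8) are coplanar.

The four points are coplanar iff the 3×3 determinant with rows P_1P_2, P_1P_3, P_1P_4 is zero.
Rows: (37, 13, -30), (9, 5, -14), (42, 12, -24).
Expanding along the first row: (37)(48) − (13)(372) + (-30)(-102) = 0.
Zero determinant ⇒ coplanar.

Yes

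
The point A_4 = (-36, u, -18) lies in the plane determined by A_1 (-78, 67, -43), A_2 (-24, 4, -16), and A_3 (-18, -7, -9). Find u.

14

A normal to the plane is n = A_1A_2 × A_1A_3 = (-144, -216, -216).
A_4 lies in the plane iff n · A_1A_4 = 0.
This gives (-216)u + (3024) = 0, so u = 14.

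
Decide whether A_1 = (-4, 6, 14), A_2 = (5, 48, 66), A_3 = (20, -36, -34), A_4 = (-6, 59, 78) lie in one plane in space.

Yes

A normal to the plane through A_1, A_2, A_3 is n = A_1A_2 × A_1A_3 = (168, 1680, -1386).
The plane has equation n·P = -9996. For A_4: n·A_4 = -9996.
Equal, so A_4 lies in the plane and all four are coplanar.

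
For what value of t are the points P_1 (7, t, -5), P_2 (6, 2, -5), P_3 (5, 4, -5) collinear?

0

Direction P_2P_3 = (-1, 2, 0). From the x-coordinate of P_1, the parameter along the line is τ = (7 − 6)/(-1) = -1.
Then t = 2 + (-1)·(2) = 0.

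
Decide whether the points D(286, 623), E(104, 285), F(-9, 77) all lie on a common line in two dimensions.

No

DE = (-182, -338), DF = (-295, -546).
If collinear, DF would be a scalar multiple of DE. But (-182)·(-546) ≠ (-338)·(-295) (difference -338), so they are not parallel; the points are not collinear.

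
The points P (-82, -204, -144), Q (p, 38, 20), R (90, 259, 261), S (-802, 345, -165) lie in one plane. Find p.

-80

Normal to plane PRS: n = (-232068, -287988, 427788); plane equation n·X = 16177656.
Requiring n·Q = 16177656: (-232068)p + (-2387784) = 16177656.
So p = -80.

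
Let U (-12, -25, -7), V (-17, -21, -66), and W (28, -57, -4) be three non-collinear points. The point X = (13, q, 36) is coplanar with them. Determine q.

-45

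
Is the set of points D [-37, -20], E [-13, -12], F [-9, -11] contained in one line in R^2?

DE = (24, 8), DF = (28, 9).
If collinear, DF would be a scalar multiple of DE. But (24)·(9) ≠ (8)·(28) (difference -8), so they are not parallel; the points are not collinear.

No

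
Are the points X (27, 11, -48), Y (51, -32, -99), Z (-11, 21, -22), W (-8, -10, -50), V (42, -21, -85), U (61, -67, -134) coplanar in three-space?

No

The plane through X, Y, Z has normal n = XY × XZ = (-608, 1314, -1394) and equation n·P = 64950.
Checking the remaining points: n·W = 61424, n·V = 65360, n·U = 61670.
Since n·W = 61424 ≠ 64950, W is off the plane and the points are not all coplanar.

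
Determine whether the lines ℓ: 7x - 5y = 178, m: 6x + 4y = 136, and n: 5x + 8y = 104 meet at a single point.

Intersecting ℓ and m: solving the 2×2 system gives (x, y) = (24, -2).
Substitute into n: (5)(24) + (8)(-2) = 104.
This equals 104, so (24, -2) lies on all three lines and they are concurrent.

Yes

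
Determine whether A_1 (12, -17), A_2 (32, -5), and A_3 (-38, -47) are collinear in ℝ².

A_1A_2 = (20, 12), A_1A_3 = (-50, -30).
Checking proportionality: A_1A_3 = -5/2·A_1A_2, so the vectors are parallel and the points are collinear.

Yes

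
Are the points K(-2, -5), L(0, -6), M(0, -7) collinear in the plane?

KL = (2, -1), KM = (2, -2).
Twice the signed area of △KLM is (2)(-2) − (-1)(2) = -2.
The area is nonzero, so the three points are not collinear.

No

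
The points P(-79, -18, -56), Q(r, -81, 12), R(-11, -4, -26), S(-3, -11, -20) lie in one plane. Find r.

21

The points are coplanar iff PQ · (PR × PS) = 0.
Expanding, this is linear in r: (294)r + (-6174) = 0.
So r = 21.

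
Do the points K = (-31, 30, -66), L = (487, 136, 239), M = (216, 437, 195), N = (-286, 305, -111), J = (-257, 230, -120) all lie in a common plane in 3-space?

The plane through K, L, M has normal n = KL × KM = (-96469, -59863, 184644) and equation n·P = -10991855.
Checking the remaining points: n·N = -11163565, n·J = -11133237.
Since n·N = -11163565 ≠ -10991855, N is off the plane and the points are not all coplanar.

No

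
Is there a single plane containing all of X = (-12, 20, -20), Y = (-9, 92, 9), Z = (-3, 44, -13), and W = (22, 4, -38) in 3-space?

With X as base: XY = (3, 72, 29), XZ = (9, 24, 7), XW = (34, -16, -18).
XZ × XW = (-320, 400, -960).
XY · (XZ × XW) = 0.
The scalar triple product vanishes, so the four points are coplanar.

Yes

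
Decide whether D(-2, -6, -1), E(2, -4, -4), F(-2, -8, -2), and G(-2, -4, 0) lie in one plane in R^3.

Yes

A normal to the plane through D, E, F is n = DE × DF = (-8, 4, -8).
The plane has equation n·P = 0. For G: n·G = 0.
Equal, so G lies in the plane and all four are coplanar.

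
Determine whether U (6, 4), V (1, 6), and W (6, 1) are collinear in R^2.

No

UV = (-5, 2), UW = (0, -3).
det[UV; UW] = (-5)(-3) − (2)(0) = 15.
The determinant is nonzero, so they are not collinear.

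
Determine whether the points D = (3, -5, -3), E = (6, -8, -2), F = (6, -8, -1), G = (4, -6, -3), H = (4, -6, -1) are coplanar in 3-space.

Yes

The plane through D, E, F has normal n = DE × DF = (-3, -3, 0) and equation n·P = 6.
Checking the remaining points: n·G = 6, n·H = 6.
All equal 6, so all 5 points lie in one plane.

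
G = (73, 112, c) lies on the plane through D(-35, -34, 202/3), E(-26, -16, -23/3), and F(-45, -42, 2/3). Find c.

127/3

Coplanarity requires DE · (DF × DG) = 0.
DE = (9, 18, -75), DF = (-10, -8, -200/3); the triple product is linear in c with coefficient 108 and constant term -4572.
Setting it to zero: c = 127/3.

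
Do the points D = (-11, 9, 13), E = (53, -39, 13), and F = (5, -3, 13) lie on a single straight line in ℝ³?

Yes

DE = (64, -48, 0), DF = (16, -12, 0).
DE × DF = (0, 0, 0).
The cross product vanishes, so the three points are collinear.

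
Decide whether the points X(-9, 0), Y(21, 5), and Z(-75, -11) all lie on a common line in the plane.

XY = (30, 5), XZ = (-66, -11).
Twice the signed area of △XYZ is (30)(-11) − (5)(-66) = 0.
The triangle is degenerate (zero area), so the points are collinear.

Yes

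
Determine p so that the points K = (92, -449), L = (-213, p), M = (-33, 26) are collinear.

710

Collinearity: (L − K) must be parallel to (M − K) = (-125, 475).
Cross-multiplying the components: (p − (-449))·(-125) = (-305)·(475).
Solving gives p = 710.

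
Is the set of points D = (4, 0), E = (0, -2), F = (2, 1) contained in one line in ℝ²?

DE = (-4, -2), DF = (-2, 1).
det[DE; DF] = (-4)(1) − (-2)(-2) = -8.
The determinant is nonzero, so they are not collinear.

No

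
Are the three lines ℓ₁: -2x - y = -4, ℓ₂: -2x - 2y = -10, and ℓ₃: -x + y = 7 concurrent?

Intersecting ℓ₁ and ℓ₂: solving the 2×2 system gives (x, y) = (-1, 6).
Substitute into ℓ₃: (-1)(-1) + (1)(6) = 7.
This equals 7, so (-1, 6) lies on all three lines and they are concurrent.

Yes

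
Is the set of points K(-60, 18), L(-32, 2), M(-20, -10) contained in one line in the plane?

No

KL = (28, -16), KM = (40, -28).
If collinear, KM would be a scalar multiple of KL. But (28)·(-28) ≠ (-16)·(40) (difference -144), so they are not parallel; the points are not collinear.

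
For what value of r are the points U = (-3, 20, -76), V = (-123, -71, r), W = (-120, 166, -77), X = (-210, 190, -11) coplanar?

105

Coplanarity ⇔ det[UV; UW; UX] = 0.
Expanding, this is linear in r: (10332)r + (-1084860) = 0.
So r = 105.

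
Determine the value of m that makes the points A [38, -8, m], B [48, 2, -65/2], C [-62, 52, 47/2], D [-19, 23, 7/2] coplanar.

Coplanarity ⇔ det[AB; AC; AD] = 0.
Expanding, this is linear in m: (-1040)m + (-25480) = 0.
So m = -49/2.

-49/2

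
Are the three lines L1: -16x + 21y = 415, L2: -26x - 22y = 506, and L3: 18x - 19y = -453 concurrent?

Lines aᵢx + bᵢy = cᵢ with pairwise distinct directions are concurrent exactly when det[aᵢ bᵢ cᵢ] = 0.
Here the determinant is 0.
It vanishes, so the lines are concurrent at (-22, 3).

Yes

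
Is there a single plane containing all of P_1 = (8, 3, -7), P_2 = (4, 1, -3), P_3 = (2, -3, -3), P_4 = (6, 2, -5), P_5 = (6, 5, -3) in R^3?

The plane through P_1, P_2, P_3 has normal n = P_1P_2 × P_1P_3 = (16, -8, 12) and equation n·P = 20.
Checking the remaining points: n·P_4 = 20, n·P_5 = 20.
All equal 20, so all 5 points lie in one plane.

Yes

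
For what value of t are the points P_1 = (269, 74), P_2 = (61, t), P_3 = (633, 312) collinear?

The three points are collinear iff det[P_1P_2; P_1P_3] = 0.
This determinant is linear in t: (-364)t + (-22568) = 0, so t = -62.

-62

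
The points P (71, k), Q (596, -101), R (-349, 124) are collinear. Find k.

24

The three points are collinear iff det[PQ; PR] = 0.
This determinant is linear in k: (-945)k + (22680) = 0, so k = 24.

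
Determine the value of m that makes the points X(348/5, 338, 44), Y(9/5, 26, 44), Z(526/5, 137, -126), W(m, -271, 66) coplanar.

-73

Normal to plane XYZ: n = (53040, -11526, 24735); plane equation n·P = 884136.
Requiring n·W = 884136: (53040)m + (4756056) = 884136.
So m = -73.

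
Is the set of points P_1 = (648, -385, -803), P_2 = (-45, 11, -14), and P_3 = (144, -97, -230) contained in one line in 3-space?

P_1P_2 = (-693, 396, 789), P_1P_3 = (-504, 288, 573).
P_1P_2 × P_1P_3 = (-324, -567, 0).
The cross product is nonzero, so the points do not lie on one line.

No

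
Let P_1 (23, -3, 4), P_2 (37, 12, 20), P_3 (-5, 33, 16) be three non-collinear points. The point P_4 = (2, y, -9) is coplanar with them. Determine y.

-9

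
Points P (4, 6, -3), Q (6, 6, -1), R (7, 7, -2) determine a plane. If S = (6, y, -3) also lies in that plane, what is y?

A normal to the plane is n = PQ × PR = (-2, 4, 2).
S lies in the plane iff n · PS = 0.
This gives (4)y + (-28) = 0, so y = 7.

7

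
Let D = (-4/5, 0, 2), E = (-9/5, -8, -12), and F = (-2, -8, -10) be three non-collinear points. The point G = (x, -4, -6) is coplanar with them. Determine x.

-6/5

Coplanarity requires DE · (DF × DG) = 0.
DE = (-1, -8, -14), DF = (-6/5, -8, -12); the triple product is linear in x with coefficient -16 and constant term -96/5.
Setting it to zero: x = -6/5.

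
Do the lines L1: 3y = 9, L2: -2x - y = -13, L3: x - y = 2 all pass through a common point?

Intersecting L1 and L2: solving the 2×2 system gives (x, y) = (5, 3).
Substitute into L3: (1)(5) + (-1)(3) = 2.
This equals 2, so (5, 3) lies on all three lines and they are concurrent.

Yes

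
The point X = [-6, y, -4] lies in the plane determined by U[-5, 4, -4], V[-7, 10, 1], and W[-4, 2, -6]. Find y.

2

The plane through U, V, W has equation −2x + 1y − 2z = 22.
Substituting X: (1)y + (20) = 22, so y = 2.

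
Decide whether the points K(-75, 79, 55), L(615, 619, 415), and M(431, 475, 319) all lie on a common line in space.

Yes

KL = (690, 540, 360), KM = (506, 396, 264).
Each component of KM is 11/15 times the corresponding component of KL, so KM = 11/15·KL and the points are collinear.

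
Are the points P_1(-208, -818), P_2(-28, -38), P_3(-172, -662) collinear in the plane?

P_1P_2 = (180, 780), P_1P_3 = (36, 156).
Twice the signed area of △P_1P_2P_3 is (180)(156) − (780)(36) = 0.
The triangle is degenerate (zero area), so the points are collinear.

Yes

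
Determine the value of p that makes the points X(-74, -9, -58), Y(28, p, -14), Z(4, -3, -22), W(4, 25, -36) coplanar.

5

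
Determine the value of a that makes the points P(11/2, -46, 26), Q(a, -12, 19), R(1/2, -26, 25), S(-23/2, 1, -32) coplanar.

-7/2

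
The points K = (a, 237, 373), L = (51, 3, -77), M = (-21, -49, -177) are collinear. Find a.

375

Collinearity requires KL × KM = 0; each component is linear in a.
The y-component gives (-100)a + (37500) = 0, so a = 375.
The remaining components then also vanish.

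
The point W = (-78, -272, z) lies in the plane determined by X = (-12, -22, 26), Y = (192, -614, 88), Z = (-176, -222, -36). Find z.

-2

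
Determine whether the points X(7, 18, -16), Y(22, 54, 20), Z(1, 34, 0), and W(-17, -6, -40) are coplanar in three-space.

With X as base: XY = (15, 36, 36), XZ = (-6, 16, 16), XW = (-24, -24, -24).
XZ × XW = (0, -528, 528).
XY · (XZ × XW) = 0.
The scalar triple product vanishes, so the four points are coplanar.

Yes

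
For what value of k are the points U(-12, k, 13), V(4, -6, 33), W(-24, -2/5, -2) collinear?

Collinearity requires UV × UW = 0; each component is linear in k.
The x-component gives (35)k + (98) = 0, so k = -14/5.
The remaining components then also vanish.

-14/5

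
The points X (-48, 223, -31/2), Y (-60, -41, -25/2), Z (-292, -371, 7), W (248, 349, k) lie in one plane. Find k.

Normal to plane XYZ: n = (-4158, -462, -57288); plane equation n·P = 984522.
Requiring n·W = 984522: (-57288)k + (-1192422) = 984522.
So k = -38.

-38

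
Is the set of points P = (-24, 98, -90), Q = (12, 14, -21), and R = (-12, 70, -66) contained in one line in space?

No

PQ = (36, -84, 69), PR = (12, -28, 24).
Comparing components 2 and 3: (-84)(24) − (69)(-28) = -84 ≠ 0, so PQ and PR are not parallel and the points are not collinear.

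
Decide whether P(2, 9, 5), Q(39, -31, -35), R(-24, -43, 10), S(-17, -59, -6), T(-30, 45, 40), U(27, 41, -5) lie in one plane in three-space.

No

The plane through P, Q, R has normal n = PQ × PR = (-2280, 855, -2964) and equation n·X = -11685.
Checking the remaining points: n·S = 6099, n·T = -11685, n·U = -11685.
Since n·S = 6099 ≠ -11685, S is off the plane and the points are not all coplanar.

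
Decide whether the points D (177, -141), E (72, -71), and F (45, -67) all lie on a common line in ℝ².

DE = (-105, 70), DF = (-132, 74).
det[DE; DF] = (-105)(74) − (70)(-132) = 1470.
The determinant is nonzero, so they are not collinear.

No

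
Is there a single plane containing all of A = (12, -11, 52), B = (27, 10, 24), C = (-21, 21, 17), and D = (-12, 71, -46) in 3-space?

Yes

A normal to the plane through A, B, C is n = AB × AC = (161, 1449, 1173).
The plane has equation n·P = 46989. For D: n·D = 46989.
Equal, so D lies in the plane and all four are coplanar.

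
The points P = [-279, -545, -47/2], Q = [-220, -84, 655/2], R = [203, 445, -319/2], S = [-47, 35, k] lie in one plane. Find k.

Normal to plane PQR: n = (-410186, 177206, -163792); plane equation n·X = 21713736.
Requiring n·S = 21713736: (-163792)k + (25480952) = 21713736.
So k = 23.

23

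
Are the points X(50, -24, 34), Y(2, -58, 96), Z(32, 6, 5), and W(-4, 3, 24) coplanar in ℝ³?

The four points are coplanar iff the 3×3 determinant with rows XY, XZ, XW is zero.
Rows: (-48, -34, 62), (-18, 30, -29), (-54, 27, -10).
Expanding along the first row: (-48)(483) − (-34)(-1386) + (62)(1134) = 0.
Zero determinant ⇒ coplanar.

Yes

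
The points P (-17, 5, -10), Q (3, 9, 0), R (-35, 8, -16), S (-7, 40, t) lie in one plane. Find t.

Normal to plane PQR: n = (-54, -60, 132); plane equation n·X = -702.
Requiring n·S = -702: (132)t + (-2022) = -702.
So t = 10.

10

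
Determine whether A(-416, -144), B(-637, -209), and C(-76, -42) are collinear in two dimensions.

No

AB = (-221, -65), AC = (340, 102).
det[AB; AC] = (-221)(102) − (-65)(340) = -442.
The determinant is nonzero, so they are not collinear.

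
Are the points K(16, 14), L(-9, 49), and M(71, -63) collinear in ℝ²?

Yes

KL = (-25, 35), KM = (55, -77).
Checking proportionality: KM = -11/5·KL, so the vectors are parallel and the points are collinear.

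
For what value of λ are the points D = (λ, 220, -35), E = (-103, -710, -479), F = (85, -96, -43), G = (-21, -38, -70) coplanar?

Coplanarity ⇔ det[DE; DF; DG] = 0.
Expanding, this is linear in λ: (41866)λ + (8833726) = 0.
So λ = -211.

-211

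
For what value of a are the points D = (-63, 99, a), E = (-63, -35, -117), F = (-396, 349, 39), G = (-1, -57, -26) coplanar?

208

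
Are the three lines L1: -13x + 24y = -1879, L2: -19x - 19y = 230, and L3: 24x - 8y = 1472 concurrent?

Lines aᵢx + bᵢy = cᵢ with pairwise distinct directions are concurrent exactly when det[aᵢ bᵢ cᵢ] = 0.
Here the determinant is 944.
Nonzero, so no common point exists.

No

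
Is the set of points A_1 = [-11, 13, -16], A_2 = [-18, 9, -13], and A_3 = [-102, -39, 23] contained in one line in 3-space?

Yes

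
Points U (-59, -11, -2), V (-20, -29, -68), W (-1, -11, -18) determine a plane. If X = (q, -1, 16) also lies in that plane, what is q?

-13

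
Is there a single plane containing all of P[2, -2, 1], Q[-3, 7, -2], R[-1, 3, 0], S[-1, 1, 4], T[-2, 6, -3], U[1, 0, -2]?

No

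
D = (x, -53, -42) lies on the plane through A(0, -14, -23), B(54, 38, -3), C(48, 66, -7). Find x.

The plane through A, B, C has equation −768x + 96y + 1824z = -43296.
Substituting D: (-768)x + (-81696) = -43296, so x = -50.

-50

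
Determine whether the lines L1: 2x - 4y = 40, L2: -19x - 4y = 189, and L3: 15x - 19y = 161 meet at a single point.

No

The three lines meet at one point iff the augmented coefficient matrix [aᵢ bᵢ cᵢ] has rank < 3, i.e. its determinant vanishes.
Here the determinant is -842.
Nonzero, so no common point exists.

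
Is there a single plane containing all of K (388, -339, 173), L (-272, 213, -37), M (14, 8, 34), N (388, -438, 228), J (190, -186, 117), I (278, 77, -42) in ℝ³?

The plane through K, L, M has normal n = KL × KM = (-3858, -13200, -22572) and equation n·P = -927060.
Checking the remaining points: n·N = -861720, n·J = -918744, n·I = -1140900.
Since n·N = -861720 ≠ -927060, N is off the plane and the points are not all coplanar.

No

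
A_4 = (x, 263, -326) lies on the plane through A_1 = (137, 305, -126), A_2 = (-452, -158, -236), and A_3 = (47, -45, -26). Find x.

-285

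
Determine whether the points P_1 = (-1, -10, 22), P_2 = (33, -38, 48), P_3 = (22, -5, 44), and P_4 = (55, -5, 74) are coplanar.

No

With P_1 as base: P_1P_2 = (34, -28, 26), P_1P_3 = (23, 5, 22), P_1P_4 = (56, 5, 52).
P_1P_3 × P_1P_4 = (150, 36, -165).
P_1P_2 · (P_1P_3 × P_1P_4) = -198.
Since -198 ≠ 0, the four points are not coplanar.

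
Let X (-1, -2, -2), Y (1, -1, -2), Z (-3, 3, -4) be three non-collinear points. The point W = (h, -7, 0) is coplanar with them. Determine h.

The plane through X, Y, Z has equation −2x + 4y + 12z = -30.
Substituting W: (-2)h + (-28) = -30, so h = 1.

1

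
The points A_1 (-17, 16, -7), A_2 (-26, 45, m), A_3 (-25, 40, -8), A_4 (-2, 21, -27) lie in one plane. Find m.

Coplanarity ⇔ det[A_1A_2; A_1A_3; A_1A_4] = 0.
Expanding, this is linear in m: (-400)m + (-3600) = 0.
So m = -9.

-9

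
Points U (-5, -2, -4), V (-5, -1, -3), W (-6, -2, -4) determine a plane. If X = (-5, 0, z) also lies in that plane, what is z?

Coplanarity requires UV · (UW × UX) = 0.
UV = (0, 1, 1), UW = (-1, 0, 0); the triple product is linear in z with coefficient 1 and constant term 2.
Setting it to zero: z = -2.

-2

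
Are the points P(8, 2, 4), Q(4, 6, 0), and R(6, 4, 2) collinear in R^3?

PQ = (-4, 4, -4), PR = (-2, 2, -2).
Each component of PR is 1/2 times the corresponding component of PQ, so PR = 1/2·PQ and the points are collinear.

Yes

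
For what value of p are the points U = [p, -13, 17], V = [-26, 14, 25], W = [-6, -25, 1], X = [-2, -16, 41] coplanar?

Coplanarity ⇔ det[UV; UW; UX] = 0.
Expanding, this is linear in p: (1344)p + (13440) = 0.
So p = -10.

-10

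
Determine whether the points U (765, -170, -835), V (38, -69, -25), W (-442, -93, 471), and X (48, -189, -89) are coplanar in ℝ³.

No

With U as base: UV = (-727, 101, 810), UW = (-1207, 77, 1306), UX = (-717, -19, 746).
UW × UX = (82256, -35980, 78142).
UV · (UW × UX) = -139072.
Since -139072 ≠ 0, the four points are not coplanar.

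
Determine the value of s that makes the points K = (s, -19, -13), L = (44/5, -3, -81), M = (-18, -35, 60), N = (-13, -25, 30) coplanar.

The points are coplanar iff KL · (KM × KN) = 0.
Expanding, this is linear in s: (450)s + (1800) = 0.
So s = -4.

-4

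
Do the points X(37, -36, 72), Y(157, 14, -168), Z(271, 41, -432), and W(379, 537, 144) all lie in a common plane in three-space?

Yes

With X as base: XY = (120, 50, -240), XZ = (234, 77, -504), XW = (342, 573, 72).
XZ × XW = (294336, -189216, 107748).
XY · (XZ × XW) = 0.
The scalar triple product vanishes, so the four points are coplanar.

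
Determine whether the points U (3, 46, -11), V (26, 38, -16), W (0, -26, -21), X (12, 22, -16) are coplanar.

With U as base: UV = (23, -8, -5), UW = (-3, -72, -10), UX = (9, -24, -5).
UW × UX = (120, -105, 720).
UV · (UW × UX) = 0.
The scalar triple product vanishes, so the four points are coplanar.

Yes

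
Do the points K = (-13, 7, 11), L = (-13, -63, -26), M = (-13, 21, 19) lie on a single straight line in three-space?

No

KL = (0, -70, -37), KM = (0, 14, 8).
Comparing components 2 and 3: (-70)(8) − (-37)(14) = -42 ≠ 0, so KL and KM are not parallel and the points are not collinear.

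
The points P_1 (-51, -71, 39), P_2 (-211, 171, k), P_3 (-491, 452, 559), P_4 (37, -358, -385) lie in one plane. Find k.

319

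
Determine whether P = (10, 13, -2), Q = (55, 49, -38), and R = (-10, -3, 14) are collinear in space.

PQ = (45, 36, -36), PR = (-20, -16, 16).
PQ × PR = (0, 0, 0).
The cross product vanishes, so the three points are collinear.

Yes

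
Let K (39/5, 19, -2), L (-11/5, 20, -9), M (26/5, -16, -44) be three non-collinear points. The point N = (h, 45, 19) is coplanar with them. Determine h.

-14/5

Coplanarity requires KL · (KM × KN) = 0.
KL = (-10, 1, -7), KM = (-13/5, -35, -42); the triple product is linear in h with coefficient -287 and constant term -4018/5.
Setting it to zero: h = -14/5.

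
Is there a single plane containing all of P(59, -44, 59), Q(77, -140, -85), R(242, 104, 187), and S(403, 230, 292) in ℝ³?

A normal to the plane through P, Q, R is n = PQ × PR = (9024, -28656, 20232).
The plane has equation n·X = 2986968. For S: n·S = 2953536.
2953536 ≠ 2986968, so S is off the plane.

No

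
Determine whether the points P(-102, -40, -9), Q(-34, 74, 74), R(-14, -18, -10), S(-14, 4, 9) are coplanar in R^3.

With P as base: PQ = (68, 114, 83), PR = (88, 22, -1), PS = (88, 44, 18).
PR × PS = (440, -1672, 1936).
PQ · (PR × PS) = 0.
The scalar triple product vanishes, so the four points are coplanar.

Yes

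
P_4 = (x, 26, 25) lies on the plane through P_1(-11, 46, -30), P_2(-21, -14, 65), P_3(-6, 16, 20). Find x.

A normal to the plane is n = P_1P_2 × P_1P_3 = (-150, 975, 600).
P_4 lies in the plane iff n · P_1P_4 = 0.
This gives (-150)x + (11850) = 0, so x = 79.

79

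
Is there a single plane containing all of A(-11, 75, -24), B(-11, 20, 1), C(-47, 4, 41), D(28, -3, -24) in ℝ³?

Yes

A normal to the plane through A, B, C is n = AB × AC = (-1800, -900, -1980).
The plane has equation n·P = -180. For D: n·D = -180.
Equal, so D lies in the plane and all four are coplanar.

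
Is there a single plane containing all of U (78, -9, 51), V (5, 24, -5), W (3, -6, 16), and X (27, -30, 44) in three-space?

Yes

A normal to the plane through U, V, W is n = UV × UW = (-987, 1645, 2256).
The plane has equation n·P = 23265. For X: n·X = 23265.
Equal, so X lies in the plane and all four are coplanar.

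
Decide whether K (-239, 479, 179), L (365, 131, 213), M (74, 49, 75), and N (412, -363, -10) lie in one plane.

No

With K as base: KL = (604, -348, 34), KM = (313, -430, -104), KN = (651, -842, -189).
KM × KN = (-6298, -8547, 16384).
KL · (KM × KN) = -272580.
Since -272580 ≠ 0, the four points are not coplanar.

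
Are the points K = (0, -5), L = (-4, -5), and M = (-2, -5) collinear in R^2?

Yes

KL = (-4, 0), KM = (-2, 0).
Checking proportionality: KM = 1/2·KL, so the vectors are parallel and the points are collinear.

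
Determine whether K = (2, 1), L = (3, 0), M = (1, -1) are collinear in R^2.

No

KL = (1, -1), KM = (-1, -2).
det[KL; KM] = (1)(-2) − (-1)(-1) = -3.
The determinant is nonzero, so they are not collinear.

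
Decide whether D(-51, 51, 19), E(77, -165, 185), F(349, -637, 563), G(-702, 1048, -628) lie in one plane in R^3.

Yes

With D as base: DE = (128, -216, 166), DF = (400, -688, 544), DG = (-651, 997, -647).
DF × DG = (-97232, -95344, -49088).
DE · (DF × DG) = 0.
The scalar triple product vanishes, so the four points are coplanar.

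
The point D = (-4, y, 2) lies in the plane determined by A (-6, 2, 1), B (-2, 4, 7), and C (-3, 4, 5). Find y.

5

The plane through A, B, C has equation −4x + 2y + 2z = 30.
Substituting D: (2)y + (20) = 30, so y = 5.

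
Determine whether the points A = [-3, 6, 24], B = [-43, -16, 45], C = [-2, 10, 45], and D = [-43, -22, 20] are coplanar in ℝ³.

No

With A as base: AB = (-40, -22, 21), AC = (1, 4, 21), AD = (-40, -28, -4).
AC × AD = (572, -836, 132).
AB · (AC × AD) = -1716.
Since -1716 ≠ 0, the four points are not coplanar.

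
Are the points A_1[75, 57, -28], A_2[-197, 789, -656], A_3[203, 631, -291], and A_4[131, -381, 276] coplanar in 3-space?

Yes

A normal to the plane through A_1, A_2, A_3 is n = A_1A_2 × A_1A_3 = (167956, -151920, -249824).
The plane has equation n·P = 10932332. For A_4: n·A_4 = 10932332.
Equal, so A_4 lies in the plane and all four are coplanar.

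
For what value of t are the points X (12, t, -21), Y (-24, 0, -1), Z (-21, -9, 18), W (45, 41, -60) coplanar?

Coplanarity ⇔ det[XY; XZ; XW] = 0.
Expanding, this is linear in t: (-1488)t + (23808) = 0.
So t = 16.

16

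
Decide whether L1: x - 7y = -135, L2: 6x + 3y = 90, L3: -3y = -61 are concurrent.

The three lines meet at one point iff the augmented coefficient matrix [aᵢ bᵢ cᵢ] has rank < 3, i.e. its determinant vanishes.
Here the determinant is -45.
Nonzero, so no common point exists.

No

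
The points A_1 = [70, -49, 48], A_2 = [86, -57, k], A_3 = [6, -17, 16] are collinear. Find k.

56

Direction A_1A_3 = (-64, 32, -32). From the x-coordinate of A_2, the parameter along the line is τ = (86 − 70)/(-64) = -1/4.
Then k = 48 + (-1/4)·(-32) = 56.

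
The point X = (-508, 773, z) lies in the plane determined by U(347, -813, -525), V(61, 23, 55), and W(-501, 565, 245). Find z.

421

A normal to the plane is n = UV × UW = (-155520, -271620, 314820).
X lies in the plane iff n · UX = 0.
This gives (314820)z + (-132539220) = 0, so z = 421.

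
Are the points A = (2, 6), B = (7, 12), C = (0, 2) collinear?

No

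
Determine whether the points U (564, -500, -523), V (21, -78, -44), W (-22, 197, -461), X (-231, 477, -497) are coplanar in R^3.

With U as base: UV = (-543, 422, 479), UW = (-586, 697, 62), UX = (-795, 977, 26).
UW × UX = (-42452, -34054, -18407).
UV · (UW × UX) = -136305.
Since -136305 ≠ 0, the four points are not coplanar.

No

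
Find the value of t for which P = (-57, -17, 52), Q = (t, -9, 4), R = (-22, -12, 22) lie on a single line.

Collinearity requires PQ × PR = 0; each component is linear in t.
The y-component gives (30)t + (30) = 0, so t = -1.
The remaining components then also vanish.

-1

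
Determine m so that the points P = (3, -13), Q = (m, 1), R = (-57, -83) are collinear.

15

Collinearity: (Q − P) must be parallel to (R − P) = (-60, -70).
Cross-multiplying the components: (m − 3)·(-70) = (14)·(-60).
Solving gives m = 15.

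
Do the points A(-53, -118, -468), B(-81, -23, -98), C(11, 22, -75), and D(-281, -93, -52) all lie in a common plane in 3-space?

No

With A as base: AB = (-28, 95, 370), AC = (64, 140, 393), AD = (-228, 25, 416).
AC × AD = (48415, -116228, 33520).
AB · (AC × AD) = 5120.
Since 5120 ≠ 0, the four points are not coplanar.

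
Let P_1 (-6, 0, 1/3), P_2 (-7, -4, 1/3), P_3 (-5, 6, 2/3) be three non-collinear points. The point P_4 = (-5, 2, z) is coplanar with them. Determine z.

A normal to the plane is n = P_1P_2 × P_1P_3 = (-4/3, 1/3, -2).
P_4 lies in the plane iff n · P_1P_4 = 0.
This gives (-2)z + (0) = 0, so z = 0.

0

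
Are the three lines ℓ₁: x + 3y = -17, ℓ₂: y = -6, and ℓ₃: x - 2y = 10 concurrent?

No

The three lines meet at one point iff the augmented coefficient matrix [aᵢ bᵢ cᵢ] has rank < 3, i.e. its determinant vanishes.
Here the determinant is -3.
Nonzero, so no common point exists.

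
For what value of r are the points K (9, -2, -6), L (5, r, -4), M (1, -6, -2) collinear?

-4

Collinearity requires KL × KM = 0; each component is linear in r.
The x-component gives (4)r + (16) = 0, so r = -4.
The remaining components then also vanish.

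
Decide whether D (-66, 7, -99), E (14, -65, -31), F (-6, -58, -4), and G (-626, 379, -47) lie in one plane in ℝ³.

Yes

The four points are coplanar iff the 3×3 determinant with rows DE, DF, DG is zero.
Rows: (80, -72, 68), (60, -65, 95), (-560, 372, 52).
Expanding along the first row: (80)(-38720) − (-72)(56320) + (68)(-14080) = 0.
Zero determinant ⇒ coplanar.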